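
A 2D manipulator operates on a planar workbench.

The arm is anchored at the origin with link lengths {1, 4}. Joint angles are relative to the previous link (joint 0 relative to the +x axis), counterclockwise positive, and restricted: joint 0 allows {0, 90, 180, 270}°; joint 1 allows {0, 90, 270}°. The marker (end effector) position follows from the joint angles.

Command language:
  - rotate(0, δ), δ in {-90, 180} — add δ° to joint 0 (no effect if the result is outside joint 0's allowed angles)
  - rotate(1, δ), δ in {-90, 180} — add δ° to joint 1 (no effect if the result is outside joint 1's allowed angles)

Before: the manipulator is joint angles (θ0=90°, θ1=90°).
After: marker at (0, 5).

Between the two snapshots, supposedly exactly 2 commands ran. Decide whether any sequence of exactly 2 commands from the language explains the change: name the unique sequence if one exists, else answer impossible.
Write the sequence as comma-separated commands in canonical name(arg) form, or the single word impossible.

key: order matters: swapping rotate(1, -90) and rotate(1, 180) lands elsewhere
t0: joint angles (θ0=90°, θ1=90°)
1. rotate(1, -90) → joint angles (θ0=90°, θ1=0°)
2. rotate(1, 180) → joint angles (θ0=90°, θ1=0°)
no rival 2-sequence matches.

rotate(1, -90), rotate(1, 180)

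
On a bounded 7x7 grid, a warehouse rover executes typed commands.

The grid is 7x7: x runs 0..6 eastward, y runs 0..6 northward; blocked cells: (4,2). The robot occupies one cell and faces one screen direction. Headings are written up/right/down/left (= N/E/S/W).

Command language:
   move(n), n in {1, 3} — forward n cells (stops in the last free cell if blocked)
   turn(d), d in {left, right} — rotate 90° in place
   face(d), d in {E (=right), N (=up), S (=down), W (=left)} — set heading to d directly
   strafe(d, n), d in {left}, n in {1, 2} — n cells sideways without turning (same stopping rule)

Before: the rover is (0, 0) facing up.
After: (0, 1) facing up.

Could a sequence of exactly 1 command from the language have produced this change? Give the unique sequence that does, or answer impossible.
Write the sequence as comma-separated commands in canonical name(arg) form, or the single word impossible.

key: heading stays N — the single command does not turn
from: (0, 0) facing up
1. move(1) → (0, 1) facing up
no rival 1-sequence matches.

move(1)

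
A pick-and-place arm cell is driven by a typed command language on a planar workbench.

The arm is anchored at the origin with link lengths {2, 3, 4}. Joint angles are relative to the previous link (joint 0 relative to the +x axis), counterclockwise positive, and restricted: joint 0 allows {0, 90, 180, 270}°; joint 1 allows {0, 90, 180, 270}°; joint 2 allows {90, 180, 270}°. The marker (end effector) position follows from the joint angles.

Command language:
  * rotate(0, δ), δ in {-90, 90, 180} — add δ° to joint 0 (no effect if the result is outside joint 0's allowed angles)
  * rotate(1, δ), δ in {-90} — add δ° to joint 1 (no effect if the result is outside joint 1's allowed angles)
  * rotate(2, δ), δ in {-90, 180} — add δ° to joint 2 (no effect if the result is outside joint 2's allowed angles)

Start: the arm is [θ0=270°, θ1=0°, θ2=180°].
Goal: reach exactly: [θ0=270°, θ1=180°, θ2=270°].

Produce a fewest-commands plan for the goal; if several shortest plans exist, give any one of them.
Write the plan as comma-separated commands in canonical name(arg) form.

rotate(1, -90), rotate(1, -90), rotate(2, -90), rotate(2, 180)

begin: [θ0=270°, θ1=0°, θ2=180°]
t=1 rotate(1, -90) ⇒ [θ0=270°, θ1=270°, θ2=180°]
t=2 rotate(1, -90) ⇒ [θ0=270°, θ1=180°, θ2=180°]
t=3 rotate(2, -90) ⇒ [θ0=270°, θ1=180°, θ2=90°]
t=4 rotate(2, 180) ⇒ [θ0=270°, θ1=180°, θ2=270°]
shorter routes all fall short; 4 is best.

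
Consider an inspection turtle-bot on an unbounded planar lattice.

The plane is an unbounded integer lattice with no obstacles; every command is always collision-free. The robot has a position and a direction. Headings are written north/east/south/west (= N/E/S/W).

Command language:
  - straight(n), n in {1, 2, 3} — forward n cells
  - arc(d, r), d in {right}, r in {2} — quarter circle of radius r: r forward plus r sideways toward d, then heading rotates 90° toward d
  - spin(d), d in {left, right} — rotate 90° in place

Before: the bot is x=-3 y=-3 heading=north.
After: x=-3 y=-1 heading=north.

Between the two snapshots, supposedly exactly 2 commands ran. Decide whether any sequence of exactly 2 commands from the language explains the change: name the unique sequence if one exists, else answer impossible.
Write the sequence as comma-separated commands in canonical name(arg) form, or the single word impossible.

key: still facing N at the end — nothing in the sequence rotates
initial: x=-3 y=-3 heading=north
[1] after straight(1): x=-3 y=-2 heading=north
[2] after straight(1): x=-3 y=-1 heading=north
uniquely the one of 36 2-step routes that fits.

straight(1), straight(1)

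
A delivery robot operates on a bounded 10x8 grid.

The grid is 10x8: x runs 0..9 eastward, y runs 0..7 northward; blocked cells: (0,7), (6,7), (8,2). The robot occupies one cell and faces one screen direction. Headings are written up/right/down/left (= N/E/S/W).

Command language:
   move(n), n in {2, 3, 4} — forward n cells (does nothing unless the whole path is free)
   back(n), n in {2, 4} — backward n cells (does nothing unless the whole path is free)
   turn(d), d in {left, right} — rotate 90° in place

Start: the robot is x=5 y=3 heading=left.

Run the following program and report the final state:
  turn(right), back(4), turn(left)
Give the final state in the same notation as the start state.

x=5 y=3 heading=left

initial: x=5 y=3 heading=left
t=1 turn(right) ⇒ x=5 y=3 heading=up
t=2 back(4) ⇒ x=5 y=3 heading=up
t=3 turn(left) ⇒ x=5 y=3 heading=left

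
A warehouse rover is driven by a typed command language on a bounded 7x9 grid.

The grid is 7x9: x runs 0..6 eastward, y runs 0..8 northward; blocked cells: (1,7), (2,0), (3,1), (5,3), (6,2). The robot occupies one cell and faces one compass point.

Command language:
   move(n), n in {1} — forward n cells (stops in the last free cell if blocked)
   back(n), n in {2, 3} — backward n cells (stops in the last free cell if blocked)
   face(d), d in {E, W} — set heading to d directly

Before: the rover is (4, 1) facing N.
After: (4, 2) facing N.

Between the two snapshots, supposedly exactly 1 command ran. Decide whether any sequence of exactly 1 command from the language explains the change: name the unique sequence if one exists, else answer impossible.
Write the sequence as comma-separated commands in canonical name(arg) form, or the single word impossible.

move(1)

key: still facing N — the one step turns nothing
start: (4, 1) facing N
[1] after move(1): (4, 2) facing N
all 5 alternatives checked — unique.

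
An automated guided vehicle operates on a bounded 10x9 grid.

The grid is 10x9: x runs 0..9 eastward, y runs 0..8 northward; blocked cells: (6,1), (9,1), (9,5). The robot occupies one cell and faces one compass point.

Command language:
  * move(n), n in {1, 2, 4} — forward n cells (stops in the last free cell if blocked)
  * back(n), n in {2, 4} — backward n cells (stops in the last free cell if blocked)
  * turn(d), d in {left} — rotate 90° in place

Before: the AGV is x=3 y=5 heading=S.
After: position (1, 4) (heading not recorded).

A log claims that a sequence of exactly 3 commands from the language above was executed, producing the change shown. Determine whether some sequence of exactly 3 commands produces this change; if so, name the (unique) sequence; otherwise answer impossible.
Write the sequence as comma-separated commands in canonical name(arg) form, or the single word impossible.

move(1), turn(left), back(2)

key: order matters: swapping move(1) and back(2) lands elsewhere
from: x=3 y=5 heading=S
1. move(1) → x=3 y=4 heading=S
2. turn(left) → x=3 y=4 heading=E
3. back(2) → x=1 y=4 heading=E
uniquely the one of 216 3-step routes that fits.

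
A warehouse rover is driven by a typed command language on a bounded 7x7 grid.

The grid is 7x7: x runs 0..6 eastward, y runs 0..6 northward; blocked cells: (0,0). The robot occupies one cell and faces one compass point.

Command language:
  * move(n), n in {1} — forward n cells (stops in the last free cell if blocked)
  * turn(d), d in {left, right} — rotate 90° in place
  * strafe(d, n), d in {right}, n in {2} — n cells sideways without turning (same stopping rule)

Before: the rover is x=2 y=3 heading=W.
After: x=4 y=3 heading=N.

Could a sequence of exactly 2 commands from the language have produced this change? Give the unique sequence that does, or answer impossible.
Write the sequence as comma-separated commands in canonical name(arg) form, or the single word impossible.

turn(right), strafe(right, 2)

key: running strafe(right, 2) before turn(right) would end elsewhere — order is forced
begin: x=2 y=3 heading=W
1. turn(right) → x=2 y=3 heading=N
2. strafe(right, 2) → x=4 y=3 heading=N
no other 2-command option fits: unique.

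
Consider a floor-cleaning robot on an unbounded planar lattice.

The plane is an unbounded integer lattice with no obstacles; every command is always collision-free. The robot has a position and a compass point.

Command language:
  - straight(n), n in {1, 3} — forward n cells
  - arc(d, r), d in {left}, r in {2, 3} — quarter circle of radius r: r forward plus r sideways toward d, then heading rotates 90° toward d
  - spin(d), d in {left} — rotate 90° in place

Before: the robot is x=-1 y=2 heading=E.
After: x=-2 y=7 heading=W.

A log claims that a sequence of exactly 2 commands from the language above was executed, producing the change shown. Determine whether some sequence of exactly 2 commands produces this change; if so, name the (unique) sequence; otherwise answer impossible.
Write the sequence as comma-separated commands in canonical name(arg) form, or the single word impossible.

key: running arc(left, 3) before arc(left, 2) would end elsewhere — order is forced
begin: x=-1 y=2 heading=E
1. arc(left, 2) → x=1 y=4 heading=N
2. arc(left, 3) → x=-2 y=7 heading=W
all 25 alternatives checked — unique.

arc(left, 2), arc(left, 3)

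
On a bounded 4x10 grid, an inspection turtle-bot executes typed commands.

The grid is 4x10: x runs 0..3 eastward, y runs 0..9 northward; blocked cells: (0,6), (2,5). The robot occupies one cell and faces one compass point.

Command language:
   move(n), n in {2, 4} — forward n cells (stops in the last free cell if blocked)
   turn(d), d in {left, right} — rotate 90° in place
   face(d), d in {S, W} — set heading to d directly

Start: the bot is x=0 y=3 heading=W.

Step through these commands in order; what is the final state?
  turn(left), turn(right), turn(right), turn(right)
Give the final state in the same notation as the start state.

x=0 y=3 heading=E

start: x=0 y=3 heading=W
[1] after turn(left): x=0 y=3 heading=S
[2] after turn(right): x=0 y=3 heading=W
[3] after turn(right): x=0 y=3 heading=N
[4] after turn(right): x=0 y=3 heading=E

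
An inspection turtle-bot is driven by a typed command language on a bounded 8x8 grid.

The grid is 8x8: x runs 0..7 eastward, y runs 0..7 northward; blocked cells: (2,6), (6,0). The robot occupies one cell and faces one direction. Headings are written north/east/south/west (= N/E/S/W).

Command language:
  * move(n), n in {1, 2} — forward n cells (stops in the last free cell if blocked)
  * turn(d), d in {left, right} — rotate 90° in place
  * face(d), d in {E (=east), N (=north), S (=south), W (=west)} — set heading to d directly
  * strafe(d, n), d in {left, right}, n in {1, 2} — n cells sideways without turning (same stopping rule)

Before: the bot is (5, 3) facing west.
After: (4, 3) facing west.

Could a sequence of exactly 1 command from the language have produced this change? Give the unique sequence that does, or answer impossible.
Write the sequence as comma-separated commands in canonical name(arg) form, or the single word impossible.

move(1)

key: heading stays W — the single command does not turn
begin: (5, 3) facing west
1. move(1) → (4, 3) facing west
all 12 alternatives checked — unique.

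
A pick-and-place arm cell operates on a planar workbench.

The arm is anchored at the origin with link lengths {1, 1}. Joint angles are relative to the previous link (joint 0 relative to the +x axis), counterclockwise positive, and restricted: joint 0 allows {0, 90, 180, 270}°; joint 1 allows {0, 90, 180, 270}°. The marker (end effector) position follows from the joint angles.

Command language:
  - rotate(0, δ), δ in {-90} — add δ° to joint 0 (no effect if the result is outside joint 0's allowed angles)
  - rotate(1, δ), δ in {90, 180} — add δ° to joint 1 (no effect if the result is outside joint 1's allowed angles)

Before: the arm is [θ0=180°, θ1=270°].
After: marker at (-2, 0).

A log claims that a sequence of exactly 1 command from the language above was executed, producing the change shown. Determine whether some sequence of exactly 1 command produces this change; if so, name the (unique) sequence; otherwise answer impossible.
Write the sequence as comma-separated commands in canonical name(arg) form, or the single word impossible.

rotate(1, 90)

start: [θ0=180°, θ1=270°]
1. rotate(1, 90) → [θ0=180°, θ1=0°]
uniquely the one of 3 1-step routes that fits.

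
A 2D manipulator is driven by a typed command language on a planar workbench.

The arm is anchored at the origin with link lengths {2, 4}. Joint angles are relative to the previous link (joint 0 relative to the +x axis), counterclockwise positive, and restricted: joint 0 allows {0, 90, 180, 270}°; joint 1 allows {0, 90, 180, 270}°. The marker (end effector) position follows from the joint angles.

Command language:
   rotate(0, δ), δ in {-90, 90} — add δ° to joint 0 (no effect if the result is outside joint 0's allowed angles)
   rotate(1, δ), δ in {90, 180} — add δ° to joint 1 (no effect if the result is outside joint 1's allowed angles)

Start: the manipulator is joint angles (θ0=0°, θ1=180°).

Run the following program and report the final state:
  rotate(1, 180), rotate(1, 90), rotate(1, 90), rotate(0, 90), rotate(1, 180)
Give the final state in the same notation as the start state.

joint angles (θ0=90°, θ1=0°)

initial: joint angles (θ0=0°, θ1=180°)
step 1 (rotate(1, 180)): joint angles (θ0=0°, θ1=0°)
step 2 (rotate(1, 90)): joint angles (θ0=0°, θ1=90°)
step 3 (rotate(1, 90)): joint angles (θ0=0°, θ1=180°)
step 4 (rotate(0, 90)): joint angles (θ0=90°, θ1=180°)
step 5 (rotate(1, 180)): joint angles (θ0=90°, θ1=0°)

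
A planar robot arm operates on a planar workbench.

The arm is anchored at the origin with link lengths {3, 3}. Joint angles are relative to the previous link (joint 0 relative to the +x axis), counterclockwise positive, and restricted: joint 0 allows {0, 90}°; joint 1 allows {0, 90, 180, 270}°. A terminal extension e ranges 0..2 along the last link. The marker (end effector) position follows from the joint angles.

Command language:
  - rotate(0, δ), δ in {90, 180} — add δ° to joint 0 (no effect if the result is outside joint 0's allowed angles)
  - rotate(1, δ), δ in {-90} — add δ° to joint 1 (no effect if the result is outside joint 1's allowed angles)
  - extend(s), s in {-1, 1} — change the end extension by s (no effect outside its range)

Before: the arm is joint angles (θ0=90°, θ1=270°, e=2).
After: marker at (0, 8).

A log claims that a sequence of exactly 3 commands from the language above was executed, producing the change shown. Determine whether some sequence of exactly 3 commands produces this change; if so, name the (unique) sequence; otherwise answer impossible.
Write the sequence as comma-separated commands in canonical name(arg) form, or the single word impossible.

rotate(1, -90), rotate(1, -90), rotate(1, -90)

initial: joint angles (θ0=90°, θ1=270°, e=2)
[1] after rotate(1, -90): joint angles (θ0=90°, θ1=180°, e=2)
[2] after rotate(1, -90): joint angles (θ0=90°, θ1=90°, e=2)
[3] after rotate(1, -90): joint angles (θ0=90°, θ1=0°, e=2)
no rival 3-sequence matches.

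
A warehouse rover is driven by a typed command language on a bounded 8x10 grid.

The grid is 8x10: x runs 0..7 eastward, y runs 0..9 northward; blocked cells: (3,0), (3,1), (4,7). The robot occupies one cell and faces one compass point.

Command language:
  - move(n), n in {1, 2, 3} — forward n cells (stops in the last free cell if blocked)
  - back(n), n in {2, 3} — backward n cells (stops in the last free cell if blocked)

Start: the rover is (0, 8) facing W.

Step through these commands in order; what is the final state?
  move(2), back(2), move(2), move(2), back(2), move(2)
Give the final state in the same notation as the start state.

(0, 8) facing W

begin: (0, 8) facing W
1. move(2) → (0, 8) facing W
2. back(2) → (2, 8) facing W
3. move(2) → (0, 8) facing W
4. move(2) → (0, 8) facing W
5. back(2) → (2, 8) facing W
6. move(2) → (0, 8) facing W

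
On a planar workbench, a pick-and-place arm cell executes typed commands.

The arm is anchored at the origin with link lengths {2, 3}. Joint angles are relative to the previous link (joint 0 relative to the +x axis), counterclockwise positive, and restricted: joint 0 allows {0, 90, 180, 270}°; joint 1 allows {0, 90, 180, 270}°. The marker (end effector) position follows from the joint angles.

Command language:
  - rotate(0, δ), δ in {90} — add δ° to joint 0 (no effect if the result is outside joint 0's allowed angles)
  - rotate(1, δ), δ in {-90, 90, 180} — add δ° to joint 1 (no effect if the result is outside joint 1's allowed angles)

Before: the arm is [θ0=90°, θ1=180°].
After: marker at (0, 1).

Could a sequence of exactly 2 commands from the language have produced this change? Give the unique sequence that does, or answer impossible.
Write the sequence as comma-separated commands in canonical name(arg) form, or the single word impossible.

rotate(0, 90), rotate(0, 90)

from: [θ0=90°, θ1=180°]
t=1 rotate(0, 90) ⇒ [θ0=180°, θ1=180°]
t=2 rotate(0, 90) ⇒ [θ0=270°, θ1=180°]
uniquely the one of 16 2-step routes that fits.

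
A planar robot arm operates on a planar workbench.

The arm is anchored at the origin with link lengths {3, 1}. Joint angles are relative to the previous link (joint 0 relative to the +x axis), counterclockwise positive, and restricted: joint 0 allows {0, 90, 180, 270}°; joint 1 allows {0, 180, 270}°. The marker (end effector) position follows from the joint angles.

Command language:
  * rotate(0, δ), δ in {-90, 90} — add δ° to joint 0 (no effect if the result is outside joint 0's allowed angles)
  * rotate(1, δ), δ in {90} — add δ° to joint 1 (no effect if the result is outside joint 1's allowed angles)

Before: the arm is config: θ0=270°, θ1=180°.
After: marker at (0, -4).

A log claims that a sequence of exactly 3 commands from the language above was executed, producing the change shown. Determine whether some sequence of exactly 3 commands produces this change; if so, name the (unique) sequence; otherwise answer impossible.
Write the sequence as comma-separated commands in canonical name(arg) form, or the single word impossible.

initial: config: θ0=270°, θ1=180°
1. rotate(1, 90) → config: θ0=270°, θ1=270°
2. rotate(1, 90) → config: θ0=270°, θ1=0°
3. rotate(1, 90) → config: θ0=270°, θ1=0°
no other 3-command option fits: unique.

rotate(1, 90), rotate(1, 90), rotate(1, 90)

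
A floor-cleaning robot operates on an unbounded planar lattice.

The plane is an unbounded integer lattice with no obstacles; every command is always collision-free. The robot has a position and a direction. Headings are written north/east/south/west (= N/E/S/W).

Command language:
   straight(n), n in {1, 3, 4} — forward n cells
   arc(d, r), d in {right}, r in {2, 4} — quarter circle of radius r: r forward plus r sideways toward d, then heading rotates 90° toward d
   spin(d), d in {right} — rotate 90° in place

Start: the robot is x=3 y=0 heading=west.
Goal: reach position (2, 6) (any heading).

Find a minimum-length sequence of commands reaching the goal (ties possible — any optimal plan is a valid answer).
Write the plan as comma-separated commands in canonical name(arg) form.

start: x=3 y=0 heading=west
step 1 (arc(right, 4)): x=-1 y=4 heading=north
step 2 (arc(right, 2)): x=1 y=6 heading=east
step 3 (straight(1)): x=2 y=6 heading=east
no 2-step plan works, so 3 is optimal.

arc(right, 4), arc(right, 2), straight(1)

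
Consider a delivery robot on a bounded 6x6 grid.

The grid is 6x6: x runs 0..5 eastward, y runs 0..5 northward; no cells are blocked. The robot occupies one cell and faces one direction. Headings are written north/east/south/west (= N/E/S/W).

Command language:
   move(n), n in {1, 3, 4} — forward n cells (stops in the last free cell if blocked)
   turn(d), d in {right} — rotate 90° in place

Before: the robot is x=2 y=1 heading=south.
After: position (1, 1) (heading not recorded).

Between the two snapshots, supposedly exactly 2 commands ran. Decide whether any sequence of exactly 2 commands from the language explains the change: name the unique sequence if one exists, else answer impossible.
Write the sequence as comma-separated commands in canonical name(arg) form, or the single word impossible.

key: order matters: swapping turn(right) and move(1) lands elsewhere
start: x=2 y=1 heading=south
step 1 (turn(right)): x=2 y=1 heading=west
step 2 (move(1)): x=1 y=1 heading=west
all 16 alternatives checked — unique.

turn(right), move(1)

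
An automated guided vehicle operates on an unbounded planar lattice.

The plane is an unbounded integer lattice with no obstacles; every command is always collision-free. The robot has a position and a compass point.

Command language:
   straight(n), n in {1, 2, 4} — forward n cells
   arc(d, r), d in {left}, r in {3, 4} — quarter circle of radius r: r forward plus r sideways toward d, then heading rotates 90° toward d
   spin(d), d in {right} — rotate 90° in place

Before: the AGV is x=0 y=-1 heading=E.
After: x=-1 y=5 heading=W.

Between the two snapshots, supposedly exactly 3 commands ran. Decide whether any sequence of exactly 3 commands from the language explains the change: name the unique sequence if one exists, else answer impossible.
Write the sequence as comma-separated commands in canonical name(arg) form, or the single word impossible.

arc(left, 3), arc(left, 3), straight(1)

key: position moved to (-1,5) AND the heading swung to W — translation plus rotation needed
initial: x=0 y=-1 heading=E
1. arc(left, 3) → x=3 y=2 heading=N
2. arc(left, 3) → x=0 y=5 heading=W
3. straight(1) → x=-1 y=5 heading=W
uniquely the one of 216 3-step routes that fits.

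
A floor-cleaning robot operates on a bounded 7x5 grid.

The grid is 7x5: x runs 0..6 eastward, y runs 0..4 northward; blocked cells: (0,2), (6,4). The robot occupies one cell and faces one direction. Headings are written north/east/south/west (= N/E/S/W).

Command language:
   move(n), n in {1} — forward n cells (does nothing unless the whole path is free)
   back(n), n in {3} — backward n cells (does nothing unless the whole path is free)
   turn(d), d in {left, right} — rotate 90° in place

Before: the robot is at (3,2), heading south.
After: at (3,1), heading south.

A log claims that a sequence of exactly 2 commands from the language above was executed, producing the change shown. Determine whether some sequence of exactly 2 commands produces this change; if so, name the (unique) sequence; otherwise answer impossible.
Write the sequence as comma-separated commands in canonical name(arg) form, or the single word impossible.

back(3), move(1)

key: still facing S at the end — nothing in the sequence rotates
t0: at (3,2), heading south
t=1 back(3) ⇒ at (3,2), heading south
t=2 move(1) ⇒ at (3,1), heading south
no rival 2-sequence matches.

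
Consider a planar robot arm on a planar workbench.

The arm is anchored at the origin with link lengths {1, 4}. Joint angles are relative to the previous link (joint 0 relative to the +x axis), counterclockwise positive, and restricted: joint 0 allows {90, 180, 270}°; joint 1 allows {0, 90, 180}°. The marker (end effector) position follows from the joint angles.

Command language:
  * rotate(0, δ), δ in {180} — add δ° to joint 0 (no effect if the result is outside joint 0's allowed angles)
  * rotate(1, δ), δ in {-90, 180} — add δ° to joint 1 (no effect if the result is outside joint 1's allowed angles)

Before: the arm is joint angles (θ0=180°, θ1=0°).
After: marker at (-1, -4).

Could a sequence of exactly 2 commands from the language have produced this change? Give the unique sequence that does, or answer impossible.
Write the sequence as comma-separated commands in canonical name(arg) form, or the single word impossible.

key: running rotate(1, -90) before rotate(1, 180) would end elsewhere — order is forced
begin: joint angles (θ0=180°, θ1=0°)
step 1 (rotate(1, 180)): joint angles (θ0=180°, θ1=180°)
step 2 (rotate(1, -90)): joint angles (θ0=180°, θ1=90°)
no other 2-command option fits: unique.

rotate(1, 180), rotate(1, -90)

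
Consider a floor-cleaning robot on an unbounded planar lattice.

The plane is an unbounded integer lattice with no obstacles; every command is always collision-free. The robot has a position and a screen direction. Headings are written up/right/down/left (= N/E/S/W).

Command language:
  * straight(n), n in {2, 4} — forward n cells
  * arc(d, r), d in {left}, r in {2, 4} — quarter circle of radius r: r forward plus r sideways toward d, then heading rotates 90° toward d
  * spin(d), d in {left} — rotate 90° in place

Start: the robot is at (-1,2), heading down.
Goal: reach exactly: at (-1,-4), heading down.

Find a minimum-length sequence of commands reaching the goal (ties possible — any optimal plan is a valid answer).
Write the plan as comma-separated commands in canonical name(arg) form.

straight(2), straight(4)

t0: at (-1,2), heading down
1. straight(2) → at (-1,0), heading down
2. straight(4) → at (-1,-4), heading down
minimal: 2 command(s), checked below 2.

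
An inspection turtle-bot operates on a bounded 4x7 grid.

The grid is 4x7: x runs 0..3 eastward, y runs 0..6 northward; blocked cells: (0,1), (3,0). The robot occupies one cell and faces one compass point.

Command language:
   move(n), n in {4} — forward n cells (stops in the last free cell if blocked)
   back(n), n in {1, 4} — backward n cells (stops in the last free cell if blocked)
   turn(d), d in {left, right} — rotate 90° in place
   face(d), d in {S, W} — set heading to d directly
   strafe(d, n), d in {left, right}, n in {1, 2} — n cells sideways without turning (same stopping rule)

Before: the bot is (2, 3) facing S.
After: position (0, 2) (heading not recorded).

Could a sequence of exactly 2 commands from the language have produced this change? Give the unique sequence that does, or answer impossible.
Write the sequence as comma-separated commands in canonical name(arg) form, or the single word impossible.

strafe(right, 2), move(4)

key: order matters: swapping strafe(right, 2) and move(4) lands elsewhere
from: (2, 3) facing S
[1] after strafe(right, 2): (0, 3) facing S
[2] after move(4): (0, 2) facing S
no other 2-command option fits: unique.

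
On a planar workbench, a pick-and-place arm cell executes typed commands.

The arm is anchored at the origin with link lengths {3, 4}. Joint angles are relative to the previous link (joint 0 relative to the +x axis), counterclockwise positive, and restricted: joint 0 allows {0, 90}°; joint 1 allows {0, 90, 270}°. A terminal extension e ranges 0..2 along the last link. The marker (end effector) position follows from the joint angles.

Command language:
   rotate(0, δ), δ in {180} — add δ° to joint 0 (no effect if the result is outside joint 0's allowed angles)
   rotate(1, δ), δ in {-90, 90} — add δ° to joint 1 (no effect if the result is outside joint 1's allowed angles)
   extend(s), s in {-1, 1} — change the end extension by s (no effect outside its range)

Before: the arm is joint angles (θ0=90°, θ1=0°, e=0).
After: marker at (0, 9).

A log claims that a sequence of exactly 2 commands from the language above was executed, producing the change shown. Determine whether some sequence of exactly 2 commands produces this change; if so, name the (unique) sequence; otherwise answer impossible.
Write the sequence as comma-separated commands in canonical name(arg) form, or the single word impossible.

begin: joint angles (θ0=90°, θ1=0°, e=0)
step 1 (extend(1)): joint angles (θ0=90°, θ1=0°, e=1)
step 2 (extend(1)): joint angles (θ0=90°, θ1=0°, e=2)
all 25 alternatives checked — unique.

extend(1), extend(1)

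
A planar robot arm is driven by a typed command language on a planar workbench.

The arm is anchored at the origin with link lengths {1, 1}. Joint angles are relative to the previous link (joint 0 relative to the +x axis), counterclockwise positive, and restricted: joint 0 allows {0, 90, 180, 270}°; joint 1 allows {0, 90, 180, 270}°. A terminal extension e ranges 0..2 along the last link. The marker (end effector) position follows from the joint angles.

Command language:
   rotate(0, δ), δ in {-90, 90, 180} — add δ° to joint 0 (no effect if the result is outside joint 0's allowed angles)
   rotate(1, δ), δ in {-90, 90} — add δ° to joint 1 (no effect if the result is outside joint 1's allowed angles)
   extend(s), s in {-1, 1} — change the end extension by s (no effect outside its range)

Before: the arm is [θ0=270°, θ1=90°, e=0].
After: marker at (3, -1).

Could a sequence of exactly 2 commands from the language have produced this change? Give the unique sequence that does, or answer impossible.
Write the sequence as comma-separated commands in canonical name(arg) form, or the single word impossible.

begin: [θ0=270°, θ1=90°, e=0]
step 1 (extend(1)): [θ0=270°, θ1=90°, e=1]
step 2 (extend(1)): [θ0=270°, θ1=90°, e=2]
all 49 alternatives checked — unique.

extend(1), extend(1)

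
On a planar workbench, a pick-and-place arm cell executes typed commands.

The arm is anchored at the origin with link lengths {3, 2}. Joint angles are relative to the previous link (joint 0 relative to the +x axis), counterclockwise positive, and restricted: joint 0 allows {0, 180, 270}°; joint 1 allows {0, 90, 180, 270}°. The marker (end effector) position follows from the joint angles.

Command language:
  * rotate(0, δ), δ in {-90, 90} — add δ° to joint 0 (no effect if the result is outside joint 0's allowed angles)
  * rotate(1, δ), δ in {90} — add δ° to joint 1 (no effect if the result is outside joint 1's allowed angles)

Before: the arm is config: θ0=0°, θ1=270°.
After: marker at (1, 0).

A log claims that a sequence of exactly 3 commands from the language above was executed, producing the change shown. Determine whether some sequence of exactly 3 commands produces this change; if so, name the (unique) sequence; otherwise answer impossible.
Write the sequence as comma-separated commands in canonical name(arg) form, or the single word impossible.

begin: config: θ0=0°, θ1=270°
t=1 rotate(1, 90) ⇒ config: θ0=0°, θ1=0°
t=2 rotate(1, 90) ⇒ config: θ0=0°, θ1=90°
t=3 rotate(1, 90) ⇒ config: θ0=0°, θ1=180°
uniquely the one of 27 3-step routes that fits.

rotate(1, 90), rotate(1, 90), rotate(1, 90)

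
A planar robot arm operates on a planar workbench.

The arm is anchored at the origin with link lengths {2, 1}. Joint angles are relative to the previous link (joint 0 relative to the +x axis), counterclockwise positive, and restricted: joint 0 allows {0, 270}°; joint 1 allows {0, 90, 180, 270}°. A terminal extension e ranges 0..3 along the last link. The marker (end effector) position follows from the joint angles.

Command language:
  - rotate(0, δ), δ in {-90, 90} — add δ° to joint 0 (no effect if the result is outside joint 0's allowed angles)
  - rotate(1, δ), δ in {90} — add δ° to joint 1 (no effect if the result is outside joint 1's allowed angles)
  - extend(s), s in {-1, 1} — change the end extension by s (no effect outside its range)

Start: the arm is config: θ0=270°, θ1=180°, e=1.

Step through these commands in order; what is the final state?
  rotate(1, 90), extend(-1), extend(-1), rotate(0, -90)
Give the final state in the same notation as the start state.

config: θ0=270°, θ1=270°, e=0

start: config: θ0=270°, θ1=180°, e=1
[1] after rotate(1, 90): config: θ0=270°, θ1=270°, e=1
[2] after extend(-1): config: θ0=270°, θ1=270°, e=0
[3] after extend(-1): config: θ0=270°, θ1=270°, e=0
[4] after rotate(0, -90): config: θ0=270°, θ1=270°, e=0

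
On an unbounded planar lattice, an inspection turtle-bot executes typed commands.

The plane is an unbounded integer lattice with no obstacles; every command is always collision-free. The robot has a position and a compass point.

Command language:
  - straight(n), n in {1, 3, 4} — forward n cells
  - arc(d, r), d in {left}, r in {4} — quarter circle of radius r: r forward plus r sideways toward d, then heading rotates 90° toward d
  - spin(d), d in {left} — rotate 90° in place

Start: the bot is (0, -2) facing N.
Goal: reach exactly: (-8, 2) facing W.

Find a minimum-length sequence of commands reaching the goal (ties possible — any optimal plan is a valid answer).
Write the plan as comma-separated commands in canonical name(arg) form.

arc(left, 4), straight(4)

from: (0, -2) facing N
step 1 (arc(left, 4)): (-4, 2) facing W
step 2 (straight(4)): (-8, 2) facing W
nothing shorter than 2 reaches the goal.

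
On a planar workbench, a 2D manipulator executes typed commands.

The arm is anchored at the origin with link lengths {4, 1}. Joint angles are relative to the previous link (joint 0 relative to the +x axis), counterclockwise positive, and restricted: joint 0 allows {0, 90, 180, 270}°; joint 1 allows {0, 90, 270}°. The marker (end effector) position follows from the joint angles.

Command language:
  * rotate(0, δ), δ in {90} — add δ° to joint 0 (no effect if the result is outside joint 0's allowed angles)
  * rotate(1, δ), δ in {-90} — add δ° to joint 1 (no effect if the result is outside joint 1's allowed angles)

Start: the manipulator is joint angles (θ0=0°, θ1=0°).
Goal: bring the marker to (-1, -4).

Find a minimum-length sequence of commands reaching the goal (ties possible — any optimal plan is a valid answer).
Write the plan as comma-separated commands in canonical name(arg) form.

initial: joint angles (θ0=0°, θ1=0°)
step 1 (rotate(0, 90)): joint angles (θ0=90°, θ1=0°)
step 2 (rotate(0, 90)): joint angles (θ0=180°, θ1=0°)
step 3 (rotate(0, 90)): joint angles (θ0=270°, θ1=0°)
step 4 (rotate(1, -90)): joint angles (θ0=270°, θ1=270°)
shorter routes all fall short; 4 is best.

rotate(0, 90), rotate(0, 90), rotate(0, 90), rotate(1, -90)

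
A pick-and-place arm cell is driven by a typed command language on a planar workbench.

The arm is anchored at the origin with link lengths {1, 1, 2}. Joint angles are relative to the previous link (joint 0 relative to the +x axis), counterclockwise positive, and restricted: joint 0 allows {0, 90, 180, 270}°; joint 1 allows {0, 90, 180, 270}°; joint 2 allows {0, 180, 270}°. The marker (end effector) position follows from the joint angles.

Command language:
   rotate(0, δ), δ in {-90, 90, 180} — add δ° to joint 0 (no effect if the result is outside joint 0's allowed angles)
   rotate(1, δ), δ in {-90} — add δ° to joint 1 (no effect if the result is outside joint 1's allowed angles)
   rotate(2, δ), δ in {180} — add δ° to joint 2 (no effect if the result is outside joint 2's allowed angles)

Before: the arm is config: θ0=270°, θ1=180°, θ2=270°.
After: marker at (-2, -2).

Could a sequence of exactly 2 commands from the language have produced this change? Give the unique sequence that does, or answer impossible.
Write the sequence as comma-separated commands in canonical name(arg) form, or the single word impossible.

rotate(1, -90), rotate(1, -90)

from: config: θ0=270°, θ1=180°, θ2=270°
t=1 rotate(1, -90) ⇒ config: θ0=270°, θ1=90°, θ2=270°
t=2 rotate(1, -90) ⇒ config: θ0=270°, θ1=0°, θ2=270°
uniquely the one of 25 2-step routes that fits.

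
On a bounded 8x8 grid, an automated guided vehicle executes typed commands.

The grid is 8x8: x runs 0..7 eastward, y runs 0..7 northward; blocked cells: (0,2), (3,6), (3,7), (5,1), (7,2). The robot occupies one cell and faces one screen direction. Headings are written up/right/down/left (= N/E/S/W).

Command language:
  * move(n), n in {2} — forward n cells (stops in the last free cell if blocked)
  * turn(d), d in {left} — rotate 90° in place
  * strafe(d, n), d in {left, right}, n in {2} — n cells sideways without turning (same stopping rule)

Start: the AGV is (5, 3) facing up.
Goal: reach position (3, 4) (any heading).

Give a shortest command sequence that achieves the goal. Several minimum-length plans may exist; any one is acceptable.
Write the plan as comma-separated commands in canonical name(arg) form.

start: (5, 3) facing up
t=1 turn(left) ⇒ (5, 3) facing left
t=2 strafe(left, 2) ⇒ (5, 2) facing left
t=3 move(2) ⇒ (3, 2) facing left
t=4 strafe(right, 2) ⇒ (3, 4) facing left
shorter routes all fall short; 4 is best.

turn(left), strafe(left, 2), move(2), strafe(right, 2)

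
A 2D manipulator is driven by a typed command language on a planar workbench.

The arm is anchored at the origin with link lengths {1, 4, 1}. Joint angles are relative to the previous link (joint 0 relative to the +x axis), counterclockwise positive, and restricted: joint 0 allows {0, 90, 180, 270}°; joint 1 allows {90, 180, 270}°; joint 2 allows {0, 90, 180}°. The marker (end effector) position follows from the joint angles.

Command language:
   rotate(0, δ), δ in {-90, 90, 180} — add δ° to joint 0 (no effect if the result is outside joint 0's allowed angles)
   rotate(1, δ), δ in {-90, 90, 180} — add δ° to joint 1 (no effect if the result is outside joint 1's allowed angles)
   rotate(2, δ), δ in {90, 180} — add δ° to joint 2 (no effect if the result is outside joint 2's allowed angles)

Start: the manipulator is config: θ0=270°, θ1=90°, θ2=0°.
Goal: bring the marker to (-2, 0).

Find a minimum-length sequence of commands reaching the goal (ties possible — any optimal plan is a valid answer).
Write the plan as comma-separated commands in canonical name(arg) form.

start: config: θ0=270°, θ1=90°, θ2=0°
[1] after rotate(2, 180): config: θ0=270°, θ1=90°, θ2=180°
[2] after rotate(1, 90): config: θ0=270°, θ1=180°, θ2=180°
[3] after rotate(0, 90): config: θ0=0°, θ1=180°, θ2=180°
shorter routes all fall short; 3 is best.

rotate(2, 180), rotate(1, 90), rotate(0, 90)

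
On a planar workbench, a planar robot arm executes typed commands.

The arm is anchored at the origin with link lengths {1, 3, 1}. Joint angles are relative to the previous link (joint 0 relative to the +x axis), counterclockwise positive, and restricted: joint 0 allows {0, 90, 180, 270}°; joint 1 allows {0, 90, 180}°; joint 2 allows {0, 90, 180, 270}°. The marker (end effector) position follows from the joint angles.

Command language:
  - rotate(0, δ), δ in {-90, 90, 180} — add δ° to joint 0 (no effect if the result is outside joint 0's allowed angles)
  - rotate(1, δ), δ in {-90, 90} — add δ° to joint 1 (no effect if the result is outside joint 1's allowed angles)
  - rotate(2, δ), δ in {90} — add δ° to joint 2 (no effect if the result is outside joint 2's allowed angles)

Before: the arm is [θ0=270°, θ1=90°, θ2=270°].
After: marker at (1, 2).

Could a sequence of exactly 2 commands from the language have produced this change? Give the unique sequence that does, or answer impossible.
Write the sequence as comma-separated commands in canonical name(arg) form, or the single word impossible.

start: [θ0=270°, θ1=90°, θ2=270°]
step 1 (rotate(1, 90)): [θ0=270°, θ1=180°, θ2=270°]
step 2 (rotate(1, 90)): [θ0=270°, θ1=180°, θ2=270°]
all 36 alternatives checked — unique.

rotate(1, 90), rotate(1, 90)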